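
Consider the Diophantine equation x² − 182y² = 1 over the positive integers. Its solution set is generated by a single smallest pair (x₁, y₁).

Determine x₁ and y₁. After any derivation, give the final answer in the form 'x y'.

27 2

[13; 2,26] for √182; ℓ=2 ⇒ convergent index 1
step 0: (13, 1)  from 13·(1,0) + (0,1)
step 1: (27, 2)  from 2·(13,1) + (1,0)
(x₁, y₁) = (27, 2);  27² − 182·2² = 1 ✓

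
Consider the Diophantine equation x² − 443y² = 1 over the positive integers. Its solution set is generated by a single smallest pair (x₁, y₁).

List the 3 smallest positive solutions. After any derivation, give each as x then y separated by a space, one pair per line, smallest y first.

[21; 21,42] for √443; ℓ=2 ⇒ convergent index 1
step 0: (21, 1)  from 21·(1,0) + (0,1)
step 1: (442, 21)  from 21·(21,1) + (1,0)
fundamental: x₁=442, y₁=21  (since 195364 − 443·441 = 1)
k=2:  x_2 = 442·442+443·21·21 = 390727,  y_2 = 442·21+21·442 = 18564
k=3:  x_3 = 442·390727+443·21·18564 = 345402226,  y_3 = 442·18564+21·390727 = 16410555

442 21
390727 18564
345402226 16410555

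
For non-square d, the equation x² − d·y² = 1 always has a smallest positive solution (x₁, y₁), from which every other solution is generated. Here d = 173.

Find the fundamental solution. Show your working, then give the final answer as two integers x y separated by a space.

2499849 190060

[13; 6,1,1,6,26] for √173; ℓ=5 ⇒ convergent index 9
k=0  a_k=13  p_k/q_k = 13/1
k=1  a_k=6  p_k/q_k = 79/6
…
k=3  a_k=1  p_k/q_k = 171/13
…
k=5  a_k=26  p_k/q_k = 29239/2223
k=6  a_k=6  p_k/q_k = 176552/13423
…
k=8  a_k=1  p_k/q_k = 382343/29069
k=9  a_k=6  p_k/q_k = 2499849/190060
(x₁, y₁) = (2499849, 190060);  2499849² − 173·190060² = 1 ✓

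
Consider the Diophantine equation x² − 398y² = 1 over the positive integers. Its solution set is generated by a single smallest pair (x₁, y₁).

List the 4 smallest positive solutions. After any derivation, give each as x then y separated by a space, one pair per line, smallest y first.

399 20
318401 15960
254083599 12736060
202758393601 10163359920

√398 → a₀=19, period (1,18,1,38); ℓ=4 even so k=3
step 0: (19, 1)  from 19·(1,0) + (0,1)
…
step 2: (379, 19)  from 18·(20,1) + (19,1)
step 3: (399, 20)  from 1·(379,19) + (20,1)
→ (399, 20).  Check: 399²=159201, 398·20²=159200, difference 1.
(x_2, y_2) = (399·399 + 398·20·20, 399·20 + 20·399) = (318401, 15960)
(x_3, y_3) = (399·318401 + 398·20·15960, 399·15960 + 20·318401) = (254083599, 12736060)
(x_4, y_4) = (399·254083599 + 398·20·12736060, 399·12736060 + 20·254083599) = (202758393601, 10163359920)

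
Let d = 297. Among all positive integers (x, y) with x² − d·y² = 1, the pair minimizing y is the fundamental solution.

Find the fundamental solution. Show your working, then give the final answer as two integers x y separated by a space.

√297 → a₀=17, period (4,3,1,1,2,1,1,3,4,34); ℓ=10 even so k=9
a_0=17:  p_0=17·1+0=17,  q_0=17·0+1=1
a_1=4:  p_1=4·17+1=69,  q_1=4·1+0=4
…
a_3=1:  p_3=1·224+69=293,  q_3=1·13+4=17
…
a_6=1:  p_6=1·1327+517=1844,  q_6=1·77+30=107
…
a_8=3:  p_8=3·3171+1844=11357,  q_8=3·184+107=659
a_9=4:  p_9=4·11357+3171=48599,  q_9=4·659+184=2820
(x₁, y₁) = (48599, 2820);  48599² − 297·2820² = 1 ✓

48599 2820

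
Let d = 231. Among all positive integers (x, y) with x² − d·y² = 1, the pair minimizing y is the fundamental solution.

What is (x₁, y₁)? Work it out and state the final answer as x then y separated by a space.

[15; 5,30] for √231; ℓ=2 ⇒ convergent index 1
step 0: (15, 1)  from 15·(1,0) + (0,1)
step 1: (76, 5)  from 5·(15,1) + (1,0)
→ (76, 5).  Check: 76²=5776, 231·5²=5775, difference 1.

76 5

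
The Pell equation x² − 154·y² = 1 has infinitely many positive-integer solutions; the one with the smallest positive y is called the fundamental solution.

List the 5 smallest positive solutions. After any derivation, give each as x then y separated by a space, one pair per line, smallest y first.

21295 1716
906954049 73084440
38627172925615 3112666297884
1645131293994988801 132568457553795120
70066141772619400108975 5646090604103467862916

[12; 2,2,3,1,2,1,3,2,2,24] for √154; ℓ=10 ⇒ convergent index 9
k=0  a_k=12  p_k/q_k = 12/1
…
k=2  a_k=2  p_k/q_k = 62/5
k=3  a_k=3  p_k/q_k = 211/17
…
k=6  a_k=1  p_k/q_k = 1030/83
k=7  a_k=3  p_k/q_k = 3847/310
k=8  a_k=2  p_k/q_k = 8724/703
k=9  a_k=2  p_k/q_k = 21295/1716
(x₁, y₁) = (21295, 1716);  21295² − 154·1716² = 1 ✓
(21295+1716√154)^2 = 906954049 + 73084440√154
(21295+1716√154)^3 = 38627172925615 + 3112666297884√154
(21295+1716√154)^4 = 1645131293994988801 + 132568457553795120√154
(21295+1716√154)^5 = 70066141772619400108975 + 5646090604103467862916√154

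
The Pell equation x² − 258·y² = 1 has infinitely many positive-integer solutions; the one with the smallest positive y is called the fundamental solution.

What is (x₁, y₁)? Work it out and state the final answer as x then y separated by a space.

d=258: √d = [16; 16,32] (ℓ=2, even), read p_1/q_1
i=0: a=16 ⇒ p=16, q=1
i=1: a=16 ⇒ p=257, q=16
fundamental: x₁=257, y₁=16  (since 66049 − 258·256 = 1)

257 16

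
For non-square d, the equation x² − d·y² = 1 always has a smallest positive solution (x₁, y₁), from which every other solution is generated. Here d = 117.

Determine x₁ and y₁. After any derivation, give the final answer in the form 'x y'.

649 60

√117 = [10; 1,4,2,4,1,20, …], period ℓ=6 (even) → k=5
i=0: a=10 ⇒ p=10, q=1
i=1: a=1 ⇒ p=11, q=1
i=2: a=4 ⇒ p=54, q=5
i=3: a=2 ⇒ p=119, q=11
i=4: a=4 ⇒ p=530, q=49
i=5: a=1 ⇒ p=649, q=60
→ (649, 60).  Check: 649²=421201, 117·60²=421200, difference 1.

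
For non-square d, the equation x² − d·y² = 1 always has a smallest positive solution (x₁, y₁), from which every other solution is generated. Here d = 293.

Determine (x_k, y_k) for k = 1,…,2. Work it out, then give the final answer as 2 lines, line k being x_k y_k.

√293 = [17; 8,1,1,8,34, …], period ℓ=5 (odd) → k=9
i=0: a=17 ⇒ p=17, q=1
i=1: a=8 ⇒ p=137, q=8
i=2: a=1 ⇒ p=154, q=9
i=3: a=1 ⇒ p=291, q=17
i=4: a=8 ⇒ p=2482, q=145
i=5: a=34 ⇒ p=84679, q=4947
…
i=7: a=1 ⇒ p=764593, q=44668
i=8: a=1 ⇒ p=1444507, q=84389
i=9: a=8 ⇒ p=12320649, q=719780
(x₁, y₁) = (12320649, 719780);  12320649² − 293·719780² = 1 ✓
k=2:  x_2 = 12320649·12320649+293·719780·719780 = 303596783562401,  y_2 = 12320649·719780+719780·12320649 = 17736313474440

12320649 719780
303596783562401 17736313474440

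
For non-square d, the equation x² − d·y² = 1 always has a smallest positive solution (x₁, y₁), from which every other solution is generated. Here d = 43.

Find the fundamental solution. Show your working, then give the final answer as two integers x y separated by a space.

3482 531

d=43: √d = [6; 1,1,3,1,5,1,3,1,1,12] (ℓ=10, even), read p_9/q_9
a_0=6:  p_0=6·1+0=6,  q_0=6·0+1=1
a_1=1:  p_1=1·6+1=7,  q_1=1·1+0=1
a_2=1:  p_2=1·7+6=13,  q_2=1·1+1=2
a_3=3:  p_3=3·13+7=46,  q_3=3·2+1=7
…
a_5=5:  p_5=5·59+46=341,  q_5=5·9+7=52
a_6=1:  p_6=1·341+59=400,  q_6=1·52+9=61
a_7=3:  p_7=3·400+341=1541,  q_7=3·61+52=235
a_8=1:  p_8=1·1541+400=1941,  q_8=1·235+61=296
a_9=1:  p_9=1·1941+1541=3482,  q_9=1·296+235=531
(x₁, y₁) = (3482, 531);  3482² − 43·531² = 1 ✓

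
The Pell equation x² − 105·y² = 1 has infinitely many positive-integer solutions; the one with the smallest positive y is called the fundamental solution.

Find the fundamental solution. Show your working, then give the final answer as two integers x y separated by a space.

d=105: √d = [10; 4,20] (ℓ=2, even), read p_1/q_1
k=0  a_k=10  p_k/q_k = 10/1
k=1  a_k=4  p_k/q_k = 41/4
→ (41, 4).  Check: 41²=1681, 105·4²=1680, difference 1.

41 4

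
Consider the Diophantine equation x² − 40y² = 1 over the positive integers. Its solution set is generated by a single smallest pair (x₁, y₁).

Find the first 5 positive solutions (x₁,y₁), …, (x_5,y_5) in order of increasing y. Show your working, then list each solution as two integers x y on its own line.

19 3
721 114
27379 4329
1039681 164388
39480499 6242415

d=40: √d = [6; 3,12] (ℓ=2, even), read p_1/q_1
i=0: a=6 ⇒ p=6, q=1
i=1: a=3 ⇒ p=19, q=3
→ (19, 3).  Check: 19²=361, 40·3²=360, difference 1.
k=2:  x_2 = 19·19+40·3·3 = 721,  y_2 = 19·3+3·19 = 114
k=3:  x_3 = 19·721+40·3·114 = 27379,  y_3 = 19·114+3·721 = 4329
k=4:  x_4 = 19·27379+40·3·4329 = 1039681,  y_4 = 19·4329+3·27379 = 164388
k=5:  x_5 = 19·1039681+40·3·164388 = 39480499,  y_5 = 19·164388+3·1039681 = 6242415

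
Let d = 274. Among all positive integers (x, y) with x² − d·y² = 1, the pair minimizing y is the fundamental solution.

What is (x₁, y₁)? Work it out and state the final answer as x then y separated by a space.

√274 → a₀=16, period (1,1,4,4,1,1,32); ℓ=7 odd so k=13
k=0  a_k=16  p_k/q_k = 16/1
k=1  a_k=1  p_k/q_k = 17/1
k=2  a_k=1  p_k/q_k = 33/2
k=3  a_k=4  p_k/q_k = 149/9
k=4  a_k=4  p_k/q_k = 629/38
k=5  a_k=1  p_k/q_k = 778/47
k=6  a_k=1  p_k/q_k = 1407/85
k=7  a_k=32  p_k/q_k = 45802/2767
k=8  a_k=1  p_k/q_k = 47209/2852
k=9  a_k=1  p_k/q_k = 93011/5619
k=10  a_k=4  p_k/q_k = 419253/25328
k=11  a_k=4  p_k/q_k = 1770023/106931
k=12  a_k=1  p_k/q_k = 2189276/132259
k=13  a_k=1  p_k/q_k = 3959299/239190
(x₁, y₁) = (3959299, 239190);  3959299² − 274·239190² = 1 ✓

3959299 239190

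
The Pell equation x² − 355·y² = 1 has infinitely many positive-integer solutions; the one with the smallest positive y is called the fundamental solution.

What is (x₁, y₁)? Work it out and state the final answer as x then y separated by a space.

√355 = [18; 1,5,3,3,1,6,1,3,3,5,1,36, …], period ℓ=12 (even) → k=11
i=0: a=18 ⇒ p=18, q=1
…
i=2: a=5 ⇒ p=113, q=6
…
i=4: a=3 ⇒ p=1187, q=63
i=5: a=1 ⇒ p=1545, q=82
…
i=8: a=3 ⇒ p=46463, q=2466
…
i=10: a=5 ⇒ p=803418, q=42641
i=11: a=1 ⇒ p=954809, q=50676
(x₁, y₁) = (954809, 50676);  954809² − 355·50676² = 1 ✓

954809 50676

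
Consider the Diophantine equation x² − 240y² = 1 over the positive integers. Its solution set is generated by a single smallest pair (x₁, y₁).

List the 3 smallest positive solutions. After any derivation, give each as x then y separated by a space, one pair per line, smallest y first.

√240 → a₀=15, period (2,30); ℓ=2 even so k=1
step 0: (15, 1)  from 15·(1,0) + (0,1)
step 1: (31, 2)  from 2·(15,1) + (1,0)
→ (31, 2).  Check: 31²=961, 240·2²=960, difference 1.
(31+2√240)^2 = 1921 + 124√240
(31+2√240)^3 = 119071 + 7686√240

31 2
1921 124
119071 7686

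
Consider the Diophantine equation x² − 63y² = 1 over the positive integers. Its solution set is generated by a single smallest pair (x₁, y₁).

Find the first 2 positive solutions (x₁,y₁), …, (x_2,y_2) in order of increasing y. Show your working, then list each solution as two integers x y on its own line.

8 1
127 16

[7; 1,14] for √63; ℓ=2 ⇒ convergent index 1
i=0: a=7 ⇒ p=7, q=1
i=1: a=1 ⇒ p=8, q=1
fundamental: x₁=8, y₁=1  (since 64 − 63·1 = 1)
(x_2, y_2) = (8·8 + 63·1·1, 8·1 + 1·8) = (127, 16)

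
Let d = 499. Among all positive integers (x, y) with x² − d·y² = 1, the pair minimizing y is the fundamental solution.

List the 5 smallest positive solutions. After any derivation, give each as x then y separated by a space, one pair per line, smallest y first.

4490 201
40320199 1804980
362075382530 16208720199
3251436894799201 145554305582040
29197902953221442450 1307077647917999001

√499 = [22; 2,1,21,1,2,44, …], period ℓ=6 (even) → k=5
step 0: (22, 1)  from 22·(1,0) + (0,1)
step 1: (45, 2)  from 2·(22,1) + (1,0)
step 2: (67, 3)  from 1·(45,2) + (22,1)
…
step 4: (1519, 68)  from 1·(1452,65) + (67,3)
step 5: (4490, 201)  from 2·(1519,68) + (1452,65)
fundamental: x₁=4490, y₁=201  (since 20160100 − 499·40401 = 1)
n=2: (4490,201)∘(4490,201) = (4490·4490+499·201·201, 4490·201+201·4490) = (40320199,1804980)
n=3: (40320199,1804980)∘(4490,201) = (4490·40320199+499·201·1804980, 4490·1804980+201·40320199) = (362075382530,16208720199)
n=4: (362075382530,16208720199)∘(4490,201) = (4490·362075382530+499·201·16208720199, 4490·16208720199+201·362075382530) = (3251436894799201,145554305582040)
n=5: (3251436894799201,145554305582040)∘(4490,201) = (4490·3251436894799201+499·201·145554305582040, 4490·145554305582040+201·3251436894799201) = (29197902953221442450,1307077647917999001)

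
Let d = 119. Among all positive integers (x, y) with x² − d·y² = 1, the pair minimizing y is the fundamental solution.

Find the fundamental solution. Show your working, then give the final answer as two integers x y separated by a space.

120 11

√119 = [10; 1,9,1,20, …], period ℓ=4 (even) → k=3
a_0=10:  p_0=10·1+0=10,  q_0=10·0+1=1
a_1=1:  p_1=1·10+1=11,  q_1=1·1+0=1
a_2=9:  p_2=9·11+10=109,  q_2=9·1+1=10
a_3=1:  p_3=1·109+11=120,  q_3=1·10+1=11
fundamental: x₁=120, y₁=11  (since 14400 − 119·121 = 1)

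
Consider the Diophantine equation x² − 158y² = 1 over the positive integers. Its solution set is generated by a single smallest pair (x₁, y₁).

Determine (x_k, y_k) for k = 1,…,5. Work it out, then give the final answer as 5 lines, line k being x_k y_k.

d=158: √d = [12; 1,1,3,12,3,1,1,24] (ℓ=8, even), read p_7/q_7
k=0  a_k=12  p_k/q_k = 12/1
k=1  a_k=1  p_k/q_k = 13/1
k=2  a_k=1  p_k/q_k = 25/2
…
k=5  a_k=3  p_k/q_k = 3331/265
k=6  a_k=1  p_k/q_k = 4412/351
k=7  a_k=1  p_k/q_k = 7743/616
(x₁, y₁) = (7743, 616);  7743² − 158·616² = 1 ✓
(x_2, y_2) = (7743·7743 + 158·616·616, 7743·616 + 616·7743) = (119908097, 9539376)
(x_3, y_3) = (7743·119908097 + 158·616·9539376, 7743·9539376 + 616·119908097) = (1856896782399, 147726776120)
(x_4, y_4) = (7743·1856896782399 + 158·616·147726776120, 7743·147726776120 + 616·1856896782399) = (28755903452322817, 2287696845454944)
(x_5, y_5) = (7743·28755903452322817 + 158·616·2287696845454944, 7743·2287696845454944 + 616·28755903452322817) = (445313919005774361663, 35427273200988486664)

7743 616
119908097 9539376
1856896782399 147726776120
28755903452322817 2287696845454944
445313919005774361663 35427273200988486664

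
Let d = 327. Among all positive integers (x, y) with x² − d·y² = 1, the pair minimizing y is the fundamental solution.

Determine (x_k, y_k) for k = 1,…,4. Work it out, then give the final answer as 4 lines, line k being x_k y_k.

217 12
94177 5208
40872601 2260260
17738614657 980947632

√327 = [18; 12,36, …], period ℓ=2 (even) → k=1
k=0  a_k=18  p_k/q_k = 18/1
k=1  a_k=12  p_k/q_k = 217/12
→ (217, 12).  Check: 217²=47089, 327·12²=47088, difference 1.
k=2:  x_2 = 217·217+327·12·12 = 94177,  y_2 = 217·12+12·217 = 5208
k=3:  x_3 = 217·94177+327·12·5208 = 40872601,  y_3 = 217·5208+12·94177 = 2260260
k=4:  x_4 = 217·40872601+327·12·2260260 = 17738614657,  y_4 = 217·2260260+12·40872601 = 980947632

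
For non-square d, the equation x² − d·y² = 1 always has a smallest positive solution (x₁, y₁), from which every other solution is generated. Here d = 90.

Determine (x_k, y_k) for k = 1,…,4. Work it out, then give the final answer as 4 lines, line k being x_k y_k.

19 2
721 76
27379 2886
1039681 109592

√90 → a₀=9, period (2,18); ℓ=2 even so k=1
k=0  a_k=9  p_k/q_k = 9/1
k=1  a_k=2  p_k/q_k = 19/2
→ (19, 2).  Check: 19²=361, 90·2²=360, difference 1.
(19+2√90)^2 = 721 + 76√90
(19+2√90)^3 = 27379 + 2886√90
(19+2√90)^4 = 1039681 + 109592√90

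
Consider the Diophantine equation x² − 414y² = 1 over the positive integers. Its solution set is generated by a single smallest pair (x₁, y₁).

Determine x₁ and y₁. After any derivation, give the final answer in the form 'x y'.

24335 1196

d=414: √d = [20; 2,1,7,2,7,1,2,40] (ℓ=8, even), read p_7/q_7
k=0  a_k=20  p_k/q_k = 20/1
…
k=2  a_k=1  p_k/q_k = 61/3
…
k=4  a_k=2  p_k/q_k = 997/49
…
k=6  a_k=1  p_k/q_k = 8444/415
k=7  a_k=2  p_k/q_k = 24335/1196
→ (24335, 1196).  Check: 24335²=592192225, 414·1196²=592192224, difference 1.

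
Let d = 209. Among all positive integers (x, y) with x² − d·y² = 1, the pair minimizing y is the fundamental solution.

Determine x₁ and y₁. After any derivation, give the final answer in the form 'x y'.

[14; 2,5,3,2,3,5,2,28] for √209; ℓ=8 ⇒ convergent index 7
step 0: (14, 1)  from 14·(1,0) + (0,1)
step 1: (29, 2)  from 2·(14,1) + (1,0)
…
step 3: (506, 35)  from 3·(159,11) + (29,2)
step 4: (1171, 81)  from 2·(506,35) + (159,11)
…
step 6: (21266, 1471)  from 5·(4019,278) + (1171,81)
step 7: (46551, 3220)  from 2·(21266,1471) + (4019,278)
(x₁, y₁) = (46551, 3220);  46551² − 209·3220² = 1 ✓

46551 3220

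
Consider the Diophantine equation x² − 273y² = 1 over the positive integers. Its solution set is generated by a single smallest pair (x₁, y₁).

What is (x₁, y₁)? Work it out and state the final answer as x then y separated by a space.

[16; 1,1,10,1,1,32] for √273; ℓ=6 ⇒ convergent index 5
i=0: a=16 ⇒ p=16, q=1
…
i=4: a=1 ⇒ p=380, q=23
i=5: a=1 ⇒ p=727, q=44
(x₁, y₁) = (727, 44);  727² − 273·44² = 1 ✓

727 44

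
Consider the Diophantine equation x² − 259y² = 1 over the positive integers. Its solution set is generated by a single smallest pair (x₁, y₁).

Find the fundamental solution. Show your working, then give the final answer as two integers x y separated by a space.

847225 52644

d=259: √d = [16; 10,1,2,3,4,3,2,1,10,32] (ℓ=10, even), read p_9/q_9
step 0: (16, 1)  from 16·(1,0) + (0,1)
…
step 2: (177, 11)  from 1·(161,10) + (16,1)
step 3: (515, 32)  from 2·(177,11) + (161,10)
step 4: (1722, 107)  from 3·(515,32) + (177,11)
step 5: (7403, 460)  from 4·(1722,107) + (515,32)
…
step 8: (79196, 4921)  from 1·(55265,3434) + (23931,1487)
step 9: (847225, 52644)  from 10·(79196,4921) + (55265,3434)
fundamental: x₁=847225, y₁=52644  (since 717790200625 − 259·2771390736 = 1)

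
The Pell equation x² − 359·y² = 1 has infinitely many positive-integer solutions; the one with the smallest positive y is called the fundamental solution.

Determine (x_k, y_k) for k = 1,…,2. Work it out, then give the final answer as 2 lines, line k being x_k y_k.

√359 = [18; 1,17,1,36, …], period ℓ=4 (even) → k=3
k=0  a_k=18  p_k/q_k = 18/1
…
k=2  a_k=17  p_k/q_k = 341/18
k=3  a_k=1  p_k/q_k = 360/19
→ (360, 19).  Check: 360²=129600, 359·19²=129599, difference 1.
k=2:  x_2 = 360·360+359·19·19 = 259199,  y_2 = 360·19+19·360 = 13680

360 19
259199 13680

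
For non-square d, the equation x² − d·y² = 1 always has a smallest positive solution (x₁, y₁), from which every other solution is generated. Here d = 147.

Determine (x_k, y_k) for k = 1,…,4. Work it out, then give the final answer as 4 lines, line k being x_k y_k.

97 8
18817 1552
3650401 301080
708158977 58407968

d=147: √d = [12; 8,24] (ℓ=2, even), read p_1/q_1
a_0=12:  p_0=12·1+0=12,  q_0=12·0+1=1
a_1=8:  p_1=8·12+1=97,  q_1=8·1+0=8
→ (97, 8).  Check: 97²=9409, 147·8²=9408, difference 1.
(x_2, y_2) = (97·97 + 147·8·8, 97·8 + 8·97) = (18817, 1552)
(x_3, y_3) = (97·18817 + 147·8·1552, 97·1552 + 8·18817) = (3650401, 301080)
(x_4, y_4) = (97·3650401 + 147·8·301080, 97·301080 + 8·3650401) = (708158977, 58407968)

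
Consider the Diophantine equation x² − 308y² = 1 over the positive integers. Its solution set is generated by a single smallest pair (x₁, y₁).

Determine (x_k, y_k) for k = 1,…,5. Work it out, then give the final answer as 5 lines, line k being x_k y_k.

√308 = [17; 1,1,4,1,1,34, …], period ℓ=6 (even) → k=5
step 0: (17, 1)  from 17·(1,0) + (0,1)
…
step 2: (35, 2)  from 1·(18,1) + (17,1)
…
step 4: (193, 11)  from 1·(158,9) + (35,2)
step 5: (351, 20)  from 1·(193,11) + (158,9)
→ (351, 20).  Check: 351²=123201, 308·20²=123200, difference 1.
(x_2, y_2) = (351·351 + 308·20·20, 351·20 + 20·351) = (246401, 14040)
(x_3, y_3) = (351·246401 + 308·20·14040, 351·14040 + 20·246401) = (172973151, 9856060)
(x_4, y_4) = (351·172973151 + 308·20·9856060, 351·9856060 + 20·172973151) = (121426905601, 6918940080)
(x_5, y_5) = (351·121426905601 + 308·20·6918940080, 351·6918940080 + 20·121426905601) = (85241514758751, 4857086080100)

351 20
246401 14040
172973151 9856060
121426905601 6918940080
85241514758751 4857086080100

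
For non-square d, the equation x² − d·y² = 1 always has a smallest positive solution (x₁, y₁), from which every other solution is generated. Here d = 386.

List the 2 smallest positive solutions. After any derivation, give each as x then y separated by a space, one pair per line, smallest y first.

111555 5678
24889036049 1266818580

√386 → a₀=19, period (1,1,1,4,1,18,1,4,1,1,1,38); ℓ=12 even so k=11
step 0: (19, 1)  from 19·(1,0) + (0,1)
…
step 5: (334, 17)  from 1·(275,14) + (59,3)
…
step 7: (6621, 337)  from 1·(6287,320) + (334,17)
…
step 9: (39392, 2005)  from 1·(32771,1668) + (6621,337)
step 10: (72163, 3673)  from 1·(39392,2005) + (32771,1668)
step 11: (111555, 5678)  from 1·(72163,3673) + (39392,2005)
fundamental: x₁=111555, y₁=5678  (since 12444518025 − 386·32239684 = 1)
(x_2, y_2) = (111555·111555 + 386·5678·5678, 111555·5678 + 5678·111555) = (24889036049, 1266818580)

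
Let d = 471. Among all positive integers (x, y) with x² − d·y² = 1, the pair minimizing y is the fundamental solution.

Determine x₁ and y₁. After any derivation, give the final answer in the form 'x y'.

√471 = [21; 1,2,2,1,3,…,2,1,42, …], period ℓ=14 (even) → k=13
step 0: (21, 1)  from 21·(1,0) + (0,1)
…
step 2: (65, 3)  from 2·(22,1) + (21,1)
…
step 5: (803, 37)  from 3·(217,10) + (152,7)
…
step 7: (48809, 2249)  from 14·(3429,158) + (803,37)
…
step 11: (2331742, 107441)  from 2·(843469,38865) + (644804,29711)
step 12: (5506953, 253747)  from 2·(2331742,107441) + (843469,38865)
step 13: (7838695, 361188)  from 1·(5506953,253747) + (2331742,107441)
→ (7838695, 361188).  Check: 7838695²=61445139303025, 471·361188²=61445139303024, difference 1.

7838695 361188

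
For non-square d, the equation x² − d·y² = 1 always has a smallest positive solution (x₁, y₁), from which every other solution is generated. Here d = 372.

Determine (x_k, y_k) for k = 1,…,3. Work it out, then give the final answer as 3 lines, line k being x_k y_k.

12151 630
295293601 15310260
7176225079351 372069937890

d=372: √d = [19; 3,2,12,2,3,38] (ℓ=6, even), read p_5/q_5
i=0: a=19 ⇒ p=19, q=1
i=1: a=3 ⇒ p=58, q=3
…
i=3: a=12 ⇒ p=1678, q=87
i=4: a=2 ⇒ p=3491, q=181
i=5: a=3 ⇒ p=12151, q=630
fundamental: x₁=12151, y₁=630  (since 147646801 − 372·396900 = 1)
(12151+630√372)^2 = 295293601 + 15310260√372
(12151+630√372)^3 = 7176225079351 + 372069937890√372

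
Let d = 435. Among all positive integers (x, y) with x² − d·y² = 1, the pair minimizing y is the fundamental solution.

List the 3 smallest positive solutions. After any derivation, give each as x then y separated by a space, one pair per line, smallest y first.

√435 → a₀=20, period (1,5,1,40); ℓ=4 even so k=3
a_0=20:  p_0=20·1+0=20,  q_0=20·0+1=1
a_1=1:  p_1=1·20+1=21,  q_1=1·1+0=1
a_2=5:  p_2=5·21+20=125,  q_2=5·1+1=6
a_3=1:  p_3=1·125+21=146,  q_3=1·6+1=7
fundamental: x₁=146, y₁=7  (since 21316 − 435·49 = 1)
n=2: (146,7)∘(146,7) = (146·146+435·7·7, 146·7+7·146) = (42631,2044)
n=3: (42631,2044)∘(146,7) = (146·42631+435·7·2044, 146·2044+7·42631) = (12448106,596841)

146 7
42631 2044
12448106 596841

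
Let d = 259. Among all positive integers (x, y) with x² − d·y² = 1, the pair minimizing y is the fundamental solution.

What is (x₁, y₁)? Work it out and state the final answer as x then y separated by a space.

847225 52644

√259 → a₀=16, period (10,1,2,3,4,3,2,1,10,32); ℓ=10 even so k=9
i=0: a=16 ⇒ p=16, q=1
i=1: a=10 ⇒ p=161, q=10
i=2: a=1 ⇒ p=177, q=11
…
i=5: a=4 ⇒ p=7403, q=460
i=6: a=3 ⇒ p=23931, q=1487
…
i=8: a=1 ⇒ p=79196, q=4921
i=9: a=10 ⇒ p=847225, q=52644
fundamental: x₁=847225, y₁=52644  (since 717790200625 − 259·2771390736 = 1)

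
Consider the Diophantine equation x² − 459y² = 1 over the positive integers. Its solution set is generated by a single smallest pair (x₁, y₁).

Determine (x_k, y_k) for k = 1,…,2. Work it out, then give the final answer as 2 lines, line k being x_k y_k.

499850 23331
499700044999 23324000700

√459 = [21; 2,2,1,4,21,4,1,2,2,42, …], period ℓ=10 (even) → k=9
i=0: a=21 ⇒ p=21, q=1
…
i=4: a=4 ⇒ p=707, q=33
i=5: a=21 ⇒ p=14997, q=700
i=6: a=4 ⇒ p=60695, q=2833
…
i=8: a=2 ⇒ p=212079, q=9899
i=9: a=2 ⇒ p=499850, q=23331
(x₁, y₁) = (499850, 23331);  499850² − 459·23331² = 1 ✓
(499850+23331√459)^2 = 499700044999 + 23324000700√459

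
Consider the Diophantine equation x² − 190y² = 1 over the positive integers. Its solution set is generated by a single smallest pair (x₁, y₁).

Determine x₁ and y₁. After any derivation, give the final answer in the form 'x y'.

52021 3774

[13; 1,3,1,1,1,…,3,1,26] for √190; ℓ=14 ⇒ convergent index 13
step 0: (13, 1)  from 13·(1,0) + (0,1)
…
step 4: (124, 9)  from 1·(69,5) + (55,4)
step 5: (193, 14)  from 1·(124,9) + (69,5)
…
step 7: (1213, 88)  from 2·(510,37) + (193,14)
step 8: (2936, 213)  from 2·(1213,88) + (510,37)
…
step 12: (40787, 2959)  from 3·(11234,815) + (7085,514)
step 13: (52021, 3774)  from 1·(40787,2959) + (11234,815)
(x₁, y₁) = (52021, 3774);  52021² − 190·3774² = 1 ✓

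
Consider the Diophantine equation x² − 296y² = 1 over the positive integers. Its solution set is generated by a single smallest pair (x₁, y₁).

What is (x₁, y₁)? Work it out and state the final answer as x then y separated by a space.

3699 215

d=296: √d = [17; 4,1,7,1,4,34] (ℓ=6, even), read p_5/q_5
step 0: (17, 1)  from 17·(1,0) + (0,1)
step 1: (69, 4)  from 4·(17,1) + (1,0)
…
step 4: (757, 44)  from 1·(671,39) + (86,5)
step 5: (3699, 215)  from 4·(757,44) + (671,39)
→ (3699, 215).  Check: 3699²=13682601, 296·215²=13682600, difference 1.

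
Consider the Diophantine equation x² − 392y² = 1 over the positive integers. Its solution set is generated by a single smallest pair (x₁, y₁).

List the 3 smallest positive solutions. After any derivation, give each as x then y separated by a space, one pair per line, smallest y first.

99 5
19601 990
3880899 196015

√392 = [19; 1,3,1,38, …], period ℓ=4 (even) → k=3
k=0  a_k=19  p_k/q_k = 19/1
k=1  a_k=1  p_k/q_k = 20/1
k=2  a_k=3  p_k/q_k = 79/4
k=3  a_k=1  p_k/q_k = 99/5
→ (99, 5).  Check: 99²=9801, 392·5²=9800, difference 1.
k=2:  x_2 = 99·99+392·5·5 = 19601,  y_2 = 99·5+5·99 = 990
k=3:  x_3 = 99·19601+392·5·990 = 3880899,  y_3 = 99·990+5·19601 = 196015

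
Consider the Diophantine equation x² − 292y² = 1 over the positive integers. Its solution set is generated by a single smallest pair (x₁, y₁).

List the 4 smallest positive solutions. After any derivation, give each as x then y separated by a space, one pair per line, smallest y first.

2281249 133500
10408194000001 609093483000
47487364308614281249 2778987798000400500
216661004683313632776000001 12679126270400622186966000

√292 = [17; 11,2,1,3,8,3,1,2,11,34, …], period ℓ=10 (even) → k=9
k=0  a_k=17  p_k/q_k = 17/1
k=1  a_k=11  p_k/q_k = 188/11
…
k=8  a_k=2  p_k/q_k = 200767/11749
k=9  a_k=11  p_k/q_k = 2281249/133500
→ (2281249, 133500).  Check: 2281249²=5204097000001, 292·133500²=5204097000000, difference 1.
k=2:  x_2 = 2281249·2281249+292·133500·133500 = 10408194000001,  y_2 = 2281249·133500+133500·2281249 = 609093483000
k=3:  x_3 = 2281249·10408194000001+292·133500·609093483000 = 47487364308614281249,  y_3 = 2281249·609093483000+133500·10408194000001 = 2778987798000400500
k=4:  x_4 = 2281249·47487364308614281249+292·133500·2778987798000400500 = 216661004683313632776000001,  y_4 = 2281249·2778987798000400500+133500·47487364308614281249 = 12679126270400622186966000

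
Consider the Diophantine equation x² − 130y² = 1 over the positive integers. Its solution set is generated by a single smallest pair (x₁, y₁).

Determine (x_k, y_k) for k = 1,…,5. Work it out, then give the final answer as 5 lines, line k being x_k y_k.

6499 570
84474001 7408860
1097993058499 96300361710
14271713689896001 1251712094097720
185503733443275162499 16269753702781802850

[11; 2,2,22] for √130; ℓ=3 ⇒ convergent index 5
a_0=11:  p_0=11·1+0=11,  q_0=11·0+1=1
a_1=2:  p_1=2·11+1=23,  q_1=2·1+0=2
…
a_3=22:  p_3=22·57+23=1277,  q_3=22·5+2=112
a_4=2:  p_4=2·1277+57=2611,  q_4=2·112+5=229
a_5=2:  p_5=2·2611+1277=6499,  q_5=2·229+112=570
(x₁, y₁) = (6499, 570);  6499² − 130·570² = 1 ✓
(6499+570√130)^2 = 84474001 + 7408860√130
(6499+570√130)^3 = 1097993058499 + 96300361710√130
(6499+570√130)^4 = 14271713689896001 + 1251712094097720√130
(6499+570√130)^5 = 185503733443275162499 + 16269753702781802850√130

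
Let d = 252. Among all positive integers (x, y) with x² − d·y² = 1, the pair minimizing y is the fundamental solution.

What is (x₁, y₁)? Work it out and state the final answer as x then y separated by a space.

√252 → a₀=15, period (1,6,1,30); ℓ=4 even so k=3
step 0: (15, 1)  from 15·(1,0) + (0,1)
…
step 2: (111, 7)  from 6·(16,1) + (15,1)
step 3: (127, 8)  from 1·(111,7) + (16,1)
fundamental: x₁=127, y₁=8  (since 16129 − 252·64 = 1)

127 8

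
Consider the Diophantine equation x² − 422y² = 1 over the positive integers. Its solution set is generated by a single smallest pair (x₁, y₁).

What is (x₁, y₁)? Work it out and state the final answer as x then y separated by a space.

[20; 1,1,5,2,1,…,1,1,40] for √422; ℓ=14 ⇒ convergent index 13
step 0: (20, 1)  from 20·(1,0) + (0,1)
step 1: (21, 1)  from 1·(20,1) + (1,0)
step 2: (41, 2)  from 1·(21,1) + (20,1)
…
step 5: (719, 35)  from 1·(493,24) + (226,11)
…
step 8: (163807, 7974)  from 3·(53719,2615) + (2650,129)
step 9: (217526, 10589)  from 1·(163807,7974) + (53719,2615)
step 10: (598859, 29152)  from 2·(217526,10589) + (163807,7974)
step 11: (3211821, 156349)  from 5·(598859,29152) + (217526,10589)
step 12: (3810680, 185501)  from 1·(3211821,156349) + (598859,29152)
step 13: (7022501, 341850)  from 1·(3810680,185501) + (3211821,156349)
fundamental: x₁=7022501, y₁=341850  (since 49315520295001 − 422·116861422500 = 1)

7022501 341850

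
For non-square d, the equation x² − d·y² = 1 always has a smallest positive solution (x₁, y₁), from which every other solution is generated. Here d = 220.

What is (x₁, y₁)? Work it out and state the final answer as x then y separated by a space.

√220 = [14; 1,4,1,28, …], period ℓ=4 (even) → k=3
a_0=14:  p_0=14·1+0=14,  q_0=14·0+1=1
a_1=1:  p_1=1·14+1=15,  q_1=1·1+0=1
a_2=4:  p_2=4·15+14=74,  q_2=4·1+1=5
a_3=1:  p_3=1·74+15=89,  q_3=1·5+1=6
(x₁, y₁) = (89, 6);  89² − 220·6² = 1 ✓

89 6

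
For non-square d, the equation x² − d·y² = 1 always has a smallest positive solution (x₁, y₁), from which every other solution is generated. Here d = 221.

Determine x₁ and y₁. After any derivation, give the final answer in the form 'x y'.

√221 = [14; 1,6,2,6,1,28, …], period ℓ=6 (even) → k=5
a_0=14:  p_0=14·1+0=14,  q_0=14·0+1=1
…
a_2=6:  p_2=6·15+14=104,  q_2=6·1+1=7
…
a_4=6:  p_4=6·223+104=1442,  q_4=6·15+7=97
a_5=1:  p_5=1·1442+223=1665,  q_5=1·97+15=112
→ (1665, 112).  Check: 1665²=2772225, 221·112²=2772224, difference 1.

1665 112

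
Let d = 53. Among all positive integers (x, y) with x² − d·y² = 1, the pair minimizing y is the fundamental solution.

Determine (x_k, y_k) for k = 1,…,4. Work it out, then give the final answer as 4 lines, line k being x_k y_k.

√53 = [7; 3,1,1,3,14, …], period ℓ=5 (odd) → k=9
k=0  a_k=7  p_k/q_k = 7/1
…
k=6  a_k=3  p_k/q_k = 7979/1096
…
k=8  a_k=1  p_k/q_k = 18557/2549
k=9  a_k=3  p_k/q_k = 66249/9100
→ (66249, 9100).  Check: 66249²=4388930001, 53·9100²=4388930000, difference 1.
(66249+9100√53)^2 = 8777860001 + 1205731800√53
(66249+9100√53)^3 = 1163048894346249 + 159757052027300√53
(66249+9100√53)^4 = 154101652394311440001 + 21167489878307463600√53

66249 9100
8777860001 1205731800
1163048894346249 159757052027300
154101652394311440001 21167489878307463600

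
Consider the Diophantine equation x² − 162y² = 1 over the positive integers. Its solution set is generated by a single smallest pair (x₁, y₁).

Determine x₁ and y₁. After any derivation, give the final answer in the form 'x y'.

√162 = [12; 1,2,1,2,12,2,1,2,1,24, …], period ℓ=10 (even) → k=9
k=0  a_k=12  p_k/q_k = 12/1
k=1  a_k=1  p_k/q_k = 13/1
…
k=4  a_k=2  p_k/q_k = 140/11
k=5  a_k=12  p_k/q_k = 1731/136
…
k=8  a_k=2  p_k/q_k = 14268/1121
k=9  a_k=1  p_k/q_k = 19601/1540
→ (19601, 1540).  Check: 19601²=384199201, 162·1540²=384199200, difference 1.

19601 1540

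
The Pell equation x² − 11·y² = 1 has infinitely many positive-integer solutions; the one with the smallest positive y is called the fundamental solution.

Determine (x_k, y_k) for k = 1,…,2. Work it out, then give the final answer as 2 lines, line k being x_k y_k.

√11 = [3; 3,6, …], period ℓ=2 (even) → k=1
a_0=3:  p_0=3·1+0=3,  q_0=3·0+1=1
a_1=3:  p_1=3·3+1=10,  q_1=3·1+0=3
(x₁, y₁) = (10, 3);  10² − 11·3² = 1 ✓
n=2: (10,3)∘(10,3) = (10·10+11·3·3, 10·3+3·10) = (199,60)

10 3
199 60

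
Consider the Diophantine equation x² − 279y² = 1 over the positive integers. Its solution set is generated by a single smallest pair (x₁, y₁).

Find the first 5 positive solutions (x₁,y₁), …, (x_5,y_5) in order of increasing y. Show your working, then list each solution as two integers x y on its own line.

1520 91
4620799 276640
14047227440 840985509
42703566796801 2556595670720
129818829015047600 7772049998003291

d=279: √d = [16; 1,2,2,1,2,2,1,32] (ℓ=8, even), read p_7/q_7
a_0=16:  p_0=16·1+0=16,  q_0=16·0+1=1
…
a_3=2:  p_3=2·50+17=117,  q_3=2·3+1=7
…
a_6=2:  p_6=2·451+167=1069,  q_6=2·27+10=64
a_7=1:  p_7=1·1069+451=1520,  q_7=1·64+27=91
(x₁, y₁) = (1520, 91);  1520² − 279·91² = 1 ✓
n=2: (1520,91)∘(1520,91) = (1520·1520+279·91·91, 1520·91+91·1520) = (4620799,276640)
n=3: (4620799,276640)∘(1520,91) = (1520·4620799+279·91·276640, 1520·276640+91·4620799) = (14047227440,840985509)
n=4: (14047227440,840985509)∘(1520,91) = (1520·14047227440+279·91·840985509, 1520·840985509+91·14047227440) = (42703566796801,2556595670720)
n=5: (42703566796801,2556595670720)∘(1520,91) = (1520·42703566796801+279·91·2556595670720, 1520·2556595670720+91·42703566796801) = (129818829015047600,7772049998003291)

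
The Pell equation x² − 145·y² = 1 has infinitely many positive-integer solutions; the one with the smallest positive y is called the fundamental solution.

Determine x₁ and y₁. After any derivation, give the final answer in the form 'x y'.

289 24

√145 → a₀=12, period (24); ℓ=1 odd so k=1
a_0=12:  p_0=12·1+0=12,  q_0=12·0+1=1
a_1=24:  p_1=24·12+1=289,  q_1=24·1+0=24
→ (289, 24).  Check: 289²=83521, 145·24²=83520, difference 1.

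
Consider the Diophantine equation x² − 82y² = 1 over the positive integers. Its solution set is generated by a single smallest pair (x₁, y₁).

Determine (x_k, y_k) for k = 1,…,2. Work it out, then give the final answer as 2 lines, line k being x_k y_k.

163 18
53137 5868

√82 → a₀=9, period (18); ℓ=1 odd so k=1
a_0=9:  p_0=9·1+0=9,  q_0=9·0+1=1
a_1=18:  p_1=18·9+1=163,  q_1=18·1+0=18
→ (163, 18).  Check: 163²=26569, 82·18²=26568, difference 1.
n=2: (163,18)∘(163,18) = (163·163+82·18·18, 163·18+18·163) = (53137,5868)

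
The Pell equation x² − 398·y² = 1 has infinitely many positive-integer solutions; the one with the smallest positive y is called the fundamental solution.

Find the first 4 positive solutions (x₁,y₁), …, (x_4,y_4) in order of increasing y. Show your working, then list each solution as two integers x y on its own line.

√398 → a₀=19, period (1,18,1,38); ℓ=4 even so k=3
k=0  a_k=19  p_k/q_k = 19/1
…
k=2  a_k=18  p_k/q_k = 379/19
k=3  a_k=1  p_k/q_k = 399/20
→ (399, 20).  Check: 399²=159201, 398·20²=159200, difference 1.
(x_2, y_2) = (399·399 + 398·20·20, 399·20 + 20·399) = (318401, 15960)
(x_3, y_3) = (399·318401 + 398·20·15960, 399·15960 + 20·318401) = (254083599, 12736060)
(x_4, y_4) = (399·254083599 + 398·20·12736060, 399·12736060 + 20·254083599) = (202758393601, 10163359920)

399 20
318401 15960
254083599 12736060
202758393601 10163359920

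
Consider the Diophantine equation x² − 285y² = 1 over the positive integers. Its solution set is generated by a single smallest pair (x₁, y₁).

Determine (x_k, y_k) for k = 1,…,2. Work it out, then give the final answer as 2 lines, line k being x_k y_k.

[16; 1,7,2,7,1,32] for √285; ℓ=6 ⇒ convergent index 5
k=0  a_k=16  p_k/q_k = 16/1
k=1  a_k=1  p_k/q_k = 17/1
k=2  a_k=7  p_k/q_k = 135/8
k=3  a_k=2  p_k/q_k = 287/17
k=4  a_k=7  p_k/q_k = 2144/127
k=5  a_k=1  p_k/q_k = 2431/144
(x₁, y₁) = (2431, 144);  2431² − 285·144² = 1 ✓
n=2: (2431,144)∘(2431,144) = (2431·2431+285·144·144, 2431·144+144·2431) = (11819521,700128)

2431 144
11819521 700128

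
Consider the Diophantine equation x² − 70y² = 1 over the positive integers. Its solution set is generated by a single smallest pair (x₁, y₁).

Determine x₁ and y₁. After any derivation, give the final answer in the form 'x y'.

√70 → a₀=8, period (2,1,2,1,2,16); ℓ=6 even so k=5
k=0  a_k=8  p_k/q_k = 8/1
…
k=3  a_k=2  p_k/q_k = 67/8
k=4  a_k=1  p_k/q_k = 92/11
k=5  a_k=2  p_k/q_k = 251/30
(x₁, y₁) = (251, 30);  251² − 70·30² = 1 ✓

251 30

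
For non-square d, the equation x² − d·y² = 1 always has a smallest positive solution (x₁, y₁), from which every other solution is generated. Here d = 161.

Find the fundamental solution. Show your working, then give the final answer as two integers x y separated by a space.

11775 928

[12; 1,2,4,1,2,1,4,2,1,24] for √161; ℓ=10 ⇒ convergent index 9
a_0=12:  p_0=12·1+0=12,  q_0=12·0+1=1
…
a_2=2:  p_2=2·13+12=38,  q_2=2·1+1=3
a_3=4:  p_3=4·38+13=165,  q_3=4·3+1=13
…
a_5=2:  p_5=2·203+165=571,  q_5=2·16+13=45
…
a_7=4:  p_7=4·774+571=3667,  q_7=4·61+45=289
a_8=2:  p_8=2·3667+774=8108,  q_8=2·289+61=639
a_9=1:  p_9=1·8108+3667=11775,  q_9=1·639+289=928
fundamental: x₁=11775, y₁=928  (since 138650625 − 161·861184 = 1)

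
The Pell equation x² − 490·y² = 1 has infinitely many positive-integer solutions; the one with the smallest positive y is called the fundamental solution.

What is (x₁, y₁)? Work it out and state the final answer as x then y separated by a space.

1039681 46968

√490 = [22; 7,2,1,4,4,4,1,2,7,44, …], period ℓ=10 (even) → k=9
k=0  a_k=22  p_k/q_k = 22/1
k=1  a_k=7  p_k/q_k = 155/7
k=2  a_k=2  p_k/q_k = 332/15
…
k=4  a_k=4  p_k/q_k = 2280/103
…
k=7  a_k=1  p_k/q_k = 50315/2273
k=8  a_k=2  p_k/q_k = 141338/6385
k=9  a_k=7  p_k/q_k = 1039681/46968
(x₁, y₁) = (1039681, 46968);  1039681² − 490·46968² = 1 ✓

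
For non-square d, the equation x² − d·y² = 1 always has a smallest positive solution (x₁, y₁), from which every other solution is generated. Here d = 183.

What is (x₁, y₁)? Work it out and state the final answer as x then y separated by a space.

487 36

√183 → a₀=13, period (1,1,8,1,1,26); ℓ=6 even so k=5
k=0  a_k=13  p_k/q_k = 13/1
…
k=2  a_k=1  p_k/q_k = 27/2
…
k=4  a_k=1  p_k/q_k = 257/19
k=5  a_k=1  p_k/q_k = 487/36
fundamental: x₁=487, y₁=36  (since 237169 − 183·1296 = 1)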